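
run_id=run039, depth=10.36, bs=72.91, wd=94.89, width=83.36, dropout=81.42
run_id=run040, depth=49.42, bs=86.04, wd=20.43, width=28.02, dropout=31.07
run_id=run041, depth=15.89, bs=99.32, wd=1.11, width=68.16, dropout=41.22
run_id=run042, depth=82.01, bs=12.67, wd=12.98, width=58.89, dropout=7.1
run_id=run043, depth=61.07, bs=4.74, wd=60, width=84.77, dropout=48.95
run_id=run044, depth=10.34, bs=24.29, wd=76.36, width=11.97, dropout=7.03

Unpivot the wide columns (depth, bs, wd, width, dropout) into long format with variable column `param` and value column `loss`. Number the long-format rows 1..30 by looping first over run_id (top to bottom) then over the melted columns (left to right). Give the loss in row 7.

86.04

30 rows total (6 × 5). Row 7: index ⌊(7-1)/5⌋ = 1 into run_id → run040; (7-1) mod 5 = 1 into the melted columns → bs.
So row 7 is (run040, bs, 86.04); loss = 86.04.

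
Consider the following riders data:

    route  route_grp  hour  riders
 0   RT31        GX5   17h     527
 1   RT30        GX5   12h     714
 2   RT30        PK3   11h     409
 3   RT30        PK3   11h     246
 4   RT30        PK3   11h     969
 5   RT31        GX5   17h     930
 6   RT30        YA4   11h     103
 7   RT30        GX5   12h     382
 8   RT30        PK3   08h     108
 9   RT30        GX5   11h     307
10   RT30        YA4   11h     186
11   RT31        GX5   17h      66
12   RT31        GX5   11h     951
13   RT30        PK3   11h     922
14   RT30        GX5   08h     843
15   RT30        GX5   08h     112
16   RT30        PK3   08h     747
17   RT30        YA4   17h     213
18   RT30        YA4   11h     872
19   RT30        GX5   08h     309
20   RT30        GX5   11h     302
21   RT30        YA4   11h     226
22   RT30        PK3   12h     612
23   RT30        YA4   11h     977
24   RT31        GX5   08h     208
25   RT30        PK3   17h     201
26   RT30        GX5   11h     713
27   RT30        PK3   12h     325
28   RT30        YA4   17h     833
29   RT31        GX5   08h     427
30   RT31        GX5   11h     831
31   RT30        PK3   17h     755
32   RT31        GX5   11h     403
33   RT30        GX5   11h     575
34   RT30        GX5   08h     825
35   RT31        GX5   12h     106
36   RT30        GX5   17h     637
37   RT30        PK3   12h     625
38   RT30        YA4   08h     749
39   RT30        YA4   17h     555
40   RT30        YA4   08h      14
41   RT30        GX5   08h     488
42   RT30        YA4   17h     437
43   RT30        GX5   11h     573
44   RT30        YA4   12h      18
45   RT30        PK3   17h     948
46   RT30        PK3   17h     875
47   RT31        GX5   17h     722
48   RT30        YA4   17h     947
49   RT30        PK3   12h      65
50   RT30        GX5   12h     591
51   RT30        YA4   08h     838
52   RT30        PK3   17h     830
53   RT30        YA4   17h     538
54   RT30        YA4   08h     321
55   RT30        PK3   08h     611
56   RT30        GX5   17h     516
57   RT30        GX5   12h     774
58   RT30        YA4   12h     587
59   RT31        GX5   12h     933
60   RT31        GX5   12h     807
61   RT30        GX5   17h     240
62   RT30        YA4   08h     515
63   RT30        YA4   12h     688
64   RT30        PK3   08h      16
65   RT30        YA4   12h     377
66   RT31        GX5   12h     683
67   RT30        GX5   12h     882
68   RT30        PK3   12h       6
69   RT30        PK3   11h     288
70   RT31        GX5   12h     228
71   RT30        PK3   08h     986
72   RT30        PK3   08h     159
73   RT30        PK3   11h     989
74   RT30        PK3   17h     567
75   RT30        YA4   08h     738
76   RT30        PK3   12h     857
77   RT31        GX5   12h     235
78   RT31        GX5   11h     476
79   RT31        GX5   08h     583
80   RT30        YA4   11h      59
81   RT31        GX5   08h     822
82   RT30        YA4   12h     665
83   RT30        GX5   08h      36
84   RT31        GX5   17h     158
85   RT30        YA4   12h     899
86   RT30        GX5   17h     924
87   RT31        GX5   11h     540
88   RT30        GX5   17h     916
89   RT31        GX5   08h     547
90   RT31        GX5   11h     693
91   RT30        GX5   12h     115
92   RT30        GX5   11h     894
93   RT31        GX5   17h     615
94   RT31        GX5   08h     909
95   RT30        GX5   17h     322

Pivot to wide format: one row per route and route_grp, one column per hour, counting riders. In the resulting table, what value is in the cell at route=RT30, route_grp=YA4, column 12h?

Rows with route=RT30, route_grp=YA4 and hour=12h: riders values are 18, 587, 688, 377, 665, 899.
6 rows match — count = 6.

6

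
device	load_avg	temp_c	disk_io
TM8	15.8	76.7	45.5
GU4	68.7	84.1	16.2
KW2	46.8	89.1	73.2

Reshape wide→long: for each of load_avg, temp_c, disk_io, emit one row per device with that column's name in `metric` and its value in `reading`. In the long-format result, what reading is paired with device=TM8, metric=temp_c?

76.7

Unpivoting turns each (device, wide-column) pair into one long row.
The wide cell at row TM8, column temp_c holds 76.7, so the long row (TM8, temp_c) has reading=76.7.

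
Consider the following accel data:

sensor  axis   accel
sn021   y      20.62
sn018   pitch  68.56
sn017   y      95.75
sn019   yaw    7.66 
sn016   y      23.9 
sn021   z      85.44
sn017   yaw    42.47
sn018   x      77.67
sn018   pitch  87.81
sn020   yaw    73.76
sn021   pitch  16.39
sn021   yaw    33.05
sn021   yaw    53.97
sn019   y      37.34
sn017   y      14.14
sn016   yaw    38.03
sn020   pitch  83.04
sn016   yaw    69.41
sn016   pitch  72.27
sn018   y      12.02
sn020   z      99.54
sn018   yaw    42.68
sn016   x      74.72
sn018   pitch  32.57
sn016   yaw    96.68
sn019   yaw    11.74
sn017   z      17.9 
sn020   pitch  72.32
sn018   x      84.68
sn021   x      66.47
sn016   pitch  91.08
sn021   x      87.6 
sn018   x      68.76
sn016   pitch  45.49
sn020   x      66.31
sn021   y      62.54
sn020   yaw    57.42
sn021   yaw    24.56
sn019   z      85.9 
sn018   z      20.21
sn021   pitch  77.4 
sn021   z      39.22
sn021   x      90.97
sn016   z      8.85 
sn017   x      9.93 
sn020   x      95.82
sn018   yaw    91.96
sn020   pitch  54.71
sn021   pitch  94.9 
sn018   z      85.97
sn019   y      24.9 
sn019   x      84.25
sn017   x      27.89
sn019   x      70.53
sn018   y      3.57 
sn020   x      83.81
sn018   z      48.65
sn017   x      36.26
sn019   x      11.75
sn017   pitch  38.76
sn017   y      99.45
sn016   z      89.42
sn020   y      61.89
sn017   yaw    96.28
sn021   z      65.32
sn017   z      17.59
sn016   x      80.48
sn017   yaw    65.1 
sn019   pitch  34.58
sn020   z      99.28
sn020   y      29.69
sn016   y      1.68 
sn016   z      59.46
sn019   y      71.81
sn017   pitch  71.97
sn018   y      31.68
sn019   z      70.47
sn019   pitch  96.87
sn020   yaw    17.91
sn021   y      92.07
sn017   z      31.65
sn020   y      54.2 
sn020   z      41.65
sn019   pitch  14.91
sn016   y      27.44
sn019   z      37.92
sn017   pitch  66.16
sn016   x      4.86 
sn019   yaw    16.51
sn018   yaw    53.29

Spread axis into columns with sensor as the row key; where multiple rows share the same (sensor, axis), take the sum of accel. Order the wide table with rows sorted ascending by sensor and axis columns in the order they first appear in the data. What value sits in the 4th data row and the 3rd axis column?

35.91

With rows sorted ascending by sensor, row 4 is sensor=sn019. axis columns in first-appearance order: y, pitch, yaw, z, x; column 3 is yaw.
Long rows with sensor=sn019, axis=yaw: 7.66 + 11.74 + 16.51 = 35.91.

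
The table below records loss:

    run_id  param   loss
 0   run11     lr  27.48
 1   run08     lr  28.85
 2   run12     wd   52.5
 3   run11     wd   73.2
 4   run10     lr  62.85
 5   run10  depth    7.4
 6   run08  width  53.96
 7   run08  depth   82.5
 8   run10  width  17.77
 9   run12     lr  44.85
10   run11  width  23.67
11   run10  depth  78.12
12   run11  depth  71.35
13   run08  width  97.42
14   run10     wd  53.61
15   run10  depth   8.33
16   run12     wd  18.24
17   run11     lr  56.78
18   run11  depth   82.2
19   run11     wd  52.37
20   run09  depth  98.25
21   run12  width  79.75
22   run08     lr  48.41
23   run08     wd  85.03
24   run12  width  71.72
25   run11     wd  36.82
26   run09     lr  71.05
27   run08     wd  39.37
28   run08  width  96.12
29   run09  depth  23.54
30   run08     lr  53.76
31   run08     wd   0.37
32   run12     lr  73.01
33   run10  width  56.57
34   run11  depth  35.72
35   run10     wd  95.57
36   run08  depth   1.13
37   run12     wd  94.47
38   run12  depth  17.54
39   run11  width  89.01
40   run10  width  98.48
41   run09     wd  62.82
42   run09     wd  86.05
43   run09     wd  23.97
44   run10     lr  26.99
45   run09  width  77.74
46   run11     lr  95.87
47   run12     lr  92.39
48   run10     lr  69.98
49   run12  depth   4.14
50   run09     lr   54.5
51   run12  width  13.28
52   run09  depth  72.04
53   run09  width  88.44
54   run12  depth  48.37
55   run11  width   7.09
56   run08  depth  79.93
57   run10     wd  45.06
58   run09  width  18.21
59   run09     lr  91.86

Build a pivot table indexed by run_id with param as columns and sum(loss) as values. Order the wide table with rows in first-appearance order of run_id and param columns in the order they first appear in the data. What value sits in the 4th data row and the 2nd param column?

194.24

With rows in first-appearance order of run_id, row 4 is run_id=run10. param columns in first-appearance order: lr, wd, depth, width; column 2 is wd.
Long rows with run_id=run10, param=wd: 53.61 + 95.57 + 45.06 = 194.24.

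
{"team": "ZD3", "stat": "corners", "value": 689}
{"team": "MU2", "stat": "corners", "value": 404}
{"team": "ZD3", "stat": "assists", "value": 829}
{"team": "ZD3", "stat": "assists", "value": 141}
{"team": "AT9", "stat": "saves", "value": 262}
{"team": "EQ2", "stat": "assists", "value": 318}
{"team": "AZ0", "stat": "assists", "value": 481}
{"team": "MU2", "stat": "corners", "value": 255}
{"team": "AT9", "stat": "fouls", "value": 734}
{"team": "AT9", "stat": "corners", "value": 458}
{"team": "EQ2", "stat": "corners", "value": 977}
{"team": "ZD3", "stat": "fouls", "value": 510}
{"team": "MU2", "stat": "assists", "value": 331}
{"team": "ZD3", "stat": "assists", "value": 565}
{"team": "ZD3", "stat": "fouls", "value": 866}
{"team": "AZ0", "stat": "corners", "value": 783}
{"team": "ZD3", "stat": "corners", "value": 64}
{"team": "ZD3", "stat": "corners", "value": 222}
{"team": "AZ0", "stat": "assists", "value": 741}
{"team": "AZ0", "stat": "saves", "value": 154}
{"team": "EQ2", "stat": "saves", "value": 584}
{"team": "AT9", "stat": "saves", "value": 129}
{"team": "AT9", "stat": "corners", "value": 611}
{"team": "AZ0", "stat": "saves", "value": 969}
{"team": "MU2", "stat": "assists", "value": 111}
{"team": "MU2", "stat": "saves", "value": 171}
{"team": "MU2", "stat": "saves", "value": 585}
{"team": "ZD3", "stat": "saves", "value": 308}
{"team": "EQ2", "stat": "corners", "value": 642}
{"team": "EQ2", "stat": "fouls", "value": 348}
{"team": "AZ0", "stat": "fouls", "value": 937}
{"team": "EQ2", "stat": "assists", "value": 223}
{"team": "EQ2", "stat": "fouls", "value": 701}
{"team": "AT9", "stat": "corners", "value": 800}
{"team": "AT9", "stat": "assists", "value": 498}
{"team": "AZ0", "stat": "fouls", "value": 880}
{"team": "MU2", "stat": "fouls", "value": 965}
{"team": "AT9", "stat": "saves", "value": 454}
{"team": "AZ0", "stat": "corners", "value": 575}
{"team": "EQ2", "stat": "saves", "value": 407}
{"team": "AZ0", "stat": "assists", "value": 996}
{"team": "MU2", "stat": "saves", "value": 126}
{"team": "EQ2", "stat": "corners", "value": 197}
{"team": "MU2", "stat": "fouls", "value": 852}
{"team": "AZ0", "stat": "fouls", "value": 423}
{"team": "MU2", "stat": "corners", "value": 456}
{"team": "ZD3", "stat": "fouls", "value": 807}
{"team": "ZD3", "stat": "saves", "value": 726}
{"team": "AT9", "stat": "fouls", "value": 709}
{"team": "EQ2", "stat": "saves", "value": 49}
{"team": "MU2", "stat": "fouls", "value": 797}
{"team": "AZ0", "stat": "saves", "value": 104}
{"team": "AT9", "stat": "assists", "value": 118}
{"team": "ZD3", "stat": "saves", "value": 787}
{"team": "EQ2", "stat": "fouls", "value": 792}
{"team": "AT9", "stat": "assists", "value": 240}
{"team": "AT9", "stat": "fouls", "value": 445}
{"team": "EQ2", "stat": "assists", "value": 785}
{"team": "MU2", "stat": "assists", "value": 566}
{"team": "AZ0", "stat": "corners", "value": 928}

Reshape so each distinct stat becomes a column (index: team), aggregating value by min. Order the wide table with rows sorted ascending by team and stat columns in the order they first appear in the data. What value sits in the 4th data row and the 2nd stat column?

111

With rows sorted ascending by team, row 4 is team=MU2. stat columns in first-appearance order: corners, assists, saves, fouls; column 2 is assists.
Long rows with team=MU2, stat=assists: min(331, 111, 566) = 111.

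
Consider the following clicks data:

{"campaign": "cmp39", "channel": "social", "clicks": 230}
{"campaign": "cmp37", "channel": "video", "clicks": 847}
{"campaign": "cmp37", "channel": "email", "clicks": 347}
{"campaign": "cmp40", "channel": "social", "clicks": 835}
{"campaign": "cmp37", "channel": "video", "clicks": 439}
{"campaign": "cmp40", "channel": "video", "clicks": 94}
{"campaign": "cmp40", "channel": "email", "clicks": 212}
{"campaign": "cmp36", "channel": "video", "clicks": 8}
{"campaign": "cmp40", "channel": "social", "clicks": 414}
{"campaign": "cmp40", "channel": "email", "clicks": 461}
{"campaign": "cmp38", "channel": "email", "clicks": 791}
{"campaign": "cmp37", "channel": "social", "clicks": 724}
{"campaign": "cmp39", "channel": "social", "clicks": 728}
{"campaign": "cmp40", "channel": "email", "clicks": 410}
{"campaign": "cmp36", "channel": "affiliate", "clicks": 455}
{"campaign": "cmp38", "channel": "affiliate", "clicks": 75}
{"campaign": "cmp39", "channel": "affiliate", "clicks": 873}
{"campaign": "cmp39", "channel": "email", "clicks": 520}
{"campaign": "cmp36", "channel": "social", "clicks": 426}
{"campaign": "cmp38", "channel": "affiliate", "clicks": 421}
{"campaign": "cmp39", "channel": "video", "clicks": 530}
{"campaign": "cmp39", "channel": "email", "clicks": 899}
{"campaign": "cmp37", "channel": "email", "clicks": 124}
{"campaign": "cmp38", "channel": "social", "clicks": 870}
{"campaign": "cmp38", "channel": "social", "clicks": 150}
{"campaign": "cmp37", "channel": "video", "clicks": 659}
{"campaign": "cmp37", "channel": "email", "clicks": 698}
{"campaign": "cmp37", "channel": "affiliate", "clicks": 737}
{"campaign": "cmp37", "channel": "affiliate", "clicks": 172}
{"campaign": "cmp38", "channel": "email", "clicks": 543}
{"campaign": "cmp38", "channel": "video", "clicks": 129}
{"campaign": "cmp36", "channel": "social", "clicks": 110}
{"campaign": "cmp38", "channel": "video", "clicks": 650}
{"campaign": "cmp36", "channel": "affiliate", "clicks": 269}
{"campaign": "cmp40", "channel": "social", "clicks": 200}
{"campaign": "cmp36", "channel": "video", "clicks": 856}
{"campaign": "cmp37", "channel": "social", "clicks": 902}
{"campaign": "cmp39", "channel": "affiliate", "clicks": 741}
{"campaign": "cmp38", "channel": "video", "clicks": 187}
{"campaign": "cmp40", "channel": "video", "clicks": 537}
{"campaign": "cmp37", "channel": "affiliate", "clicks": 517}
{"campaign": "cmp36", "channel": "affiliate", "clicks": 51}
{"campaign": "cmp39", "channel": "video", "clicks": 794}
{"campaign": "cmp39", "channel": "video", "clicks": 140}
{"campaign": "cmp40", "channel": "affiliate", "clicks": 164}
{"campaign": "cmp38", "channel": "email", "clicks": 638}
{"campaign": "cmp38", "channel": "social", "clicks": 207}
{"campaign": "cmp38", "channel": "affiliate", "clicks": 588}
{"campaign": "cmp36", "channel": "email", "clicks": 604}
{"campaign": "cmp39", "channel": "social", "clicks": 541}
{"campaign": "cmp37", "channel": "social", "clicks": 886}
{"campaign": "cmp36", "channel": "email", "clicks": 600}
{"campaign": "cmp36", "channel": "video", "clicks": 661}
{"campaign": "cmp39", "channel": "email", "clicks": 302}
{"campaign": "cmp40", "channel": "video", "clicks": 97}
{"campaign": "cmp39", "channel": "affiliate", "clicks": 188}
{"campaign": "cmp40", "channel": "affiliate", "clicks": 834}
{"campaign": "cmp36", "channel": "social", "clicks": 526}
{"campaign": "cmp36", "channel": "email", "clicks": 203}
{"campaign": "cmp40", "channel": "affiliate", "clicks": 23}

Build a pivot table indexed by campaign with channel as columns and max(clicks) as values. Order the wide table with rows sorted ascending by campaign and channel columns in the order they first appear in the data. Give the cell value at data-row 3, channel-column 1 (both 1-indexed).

With rows sorted ascending by campaign, row 3 is campaign=cmp38. channel columns in first-appearance order: social, video, email, affiliate; column 1 is social.
Long rows with campaign=cmp38, channel=social: max(870, 150, 207) = 870.

870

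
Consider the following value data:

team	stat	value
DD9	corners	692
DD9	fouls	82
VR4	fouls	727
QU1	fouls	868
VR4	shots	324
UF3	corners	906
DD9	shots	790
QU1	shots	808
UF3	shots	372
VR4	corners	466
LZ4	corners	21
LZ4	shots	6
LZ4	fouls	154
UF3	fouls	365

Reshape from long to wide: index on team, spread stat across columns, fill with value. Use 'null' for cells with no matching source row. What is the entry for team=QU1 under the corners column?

No long-format row has team=QU1 and stat=corners, so the cell is null.

null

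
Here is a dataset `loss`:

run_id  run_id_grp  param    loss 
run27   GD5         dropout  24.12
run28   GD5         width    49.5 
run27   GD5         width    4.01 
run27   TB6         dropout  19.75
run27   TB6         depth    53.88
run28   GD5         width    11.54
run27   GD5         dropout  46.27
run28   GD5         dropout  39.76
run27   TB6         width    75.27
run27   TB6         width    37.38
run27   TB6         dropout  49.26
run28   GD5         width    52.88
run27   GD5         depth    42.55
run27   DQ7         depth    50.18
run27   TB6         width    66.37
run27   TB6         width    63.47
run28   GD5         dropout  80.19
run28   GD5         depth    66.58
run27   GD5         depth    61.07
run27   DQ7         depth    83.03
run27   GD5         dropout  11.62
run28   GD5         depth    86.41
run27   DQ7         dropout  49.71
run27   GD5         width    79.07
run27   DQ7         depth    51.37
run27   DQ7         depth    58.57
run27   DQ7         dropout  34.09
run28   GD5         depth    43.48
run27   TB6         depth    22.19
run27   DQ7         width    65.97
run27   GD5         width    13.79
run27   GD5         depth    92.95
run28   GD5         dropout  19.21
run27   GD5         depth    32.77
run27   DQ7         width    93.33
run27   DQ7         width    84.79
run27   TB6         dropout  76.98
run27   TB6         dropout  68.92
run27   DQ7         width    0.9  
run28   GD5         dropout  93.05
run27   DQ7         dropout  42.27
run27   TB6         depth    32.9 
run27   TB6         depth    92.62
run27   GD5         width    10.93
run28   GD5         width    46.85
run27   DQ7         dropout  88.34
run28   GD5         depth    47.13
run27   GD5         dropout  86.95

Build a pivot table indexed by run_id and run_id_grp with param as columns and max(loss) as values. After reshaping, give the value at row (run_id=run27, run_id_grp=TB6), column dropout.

76.98

Rows with run_id=run27, run_id_grp=TB6 and param=dropout: loss values are 19.75, 49.26, 76.98, 68.92.
max(19.75, 49.26, 76.98, 68.92) = 76.98.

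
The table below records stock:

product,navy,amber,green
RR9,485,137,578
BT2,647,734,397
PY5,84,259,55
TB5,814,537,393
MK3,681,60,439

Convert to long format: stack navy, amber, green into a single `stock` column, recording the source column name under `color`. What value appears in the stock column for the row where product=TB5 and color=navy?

Unpivoting turns each (product, wide-column) pair into one long row.
The wide cell at row TB5, column navy holds 814, so the long row (TB5, navy) has stock=814.

814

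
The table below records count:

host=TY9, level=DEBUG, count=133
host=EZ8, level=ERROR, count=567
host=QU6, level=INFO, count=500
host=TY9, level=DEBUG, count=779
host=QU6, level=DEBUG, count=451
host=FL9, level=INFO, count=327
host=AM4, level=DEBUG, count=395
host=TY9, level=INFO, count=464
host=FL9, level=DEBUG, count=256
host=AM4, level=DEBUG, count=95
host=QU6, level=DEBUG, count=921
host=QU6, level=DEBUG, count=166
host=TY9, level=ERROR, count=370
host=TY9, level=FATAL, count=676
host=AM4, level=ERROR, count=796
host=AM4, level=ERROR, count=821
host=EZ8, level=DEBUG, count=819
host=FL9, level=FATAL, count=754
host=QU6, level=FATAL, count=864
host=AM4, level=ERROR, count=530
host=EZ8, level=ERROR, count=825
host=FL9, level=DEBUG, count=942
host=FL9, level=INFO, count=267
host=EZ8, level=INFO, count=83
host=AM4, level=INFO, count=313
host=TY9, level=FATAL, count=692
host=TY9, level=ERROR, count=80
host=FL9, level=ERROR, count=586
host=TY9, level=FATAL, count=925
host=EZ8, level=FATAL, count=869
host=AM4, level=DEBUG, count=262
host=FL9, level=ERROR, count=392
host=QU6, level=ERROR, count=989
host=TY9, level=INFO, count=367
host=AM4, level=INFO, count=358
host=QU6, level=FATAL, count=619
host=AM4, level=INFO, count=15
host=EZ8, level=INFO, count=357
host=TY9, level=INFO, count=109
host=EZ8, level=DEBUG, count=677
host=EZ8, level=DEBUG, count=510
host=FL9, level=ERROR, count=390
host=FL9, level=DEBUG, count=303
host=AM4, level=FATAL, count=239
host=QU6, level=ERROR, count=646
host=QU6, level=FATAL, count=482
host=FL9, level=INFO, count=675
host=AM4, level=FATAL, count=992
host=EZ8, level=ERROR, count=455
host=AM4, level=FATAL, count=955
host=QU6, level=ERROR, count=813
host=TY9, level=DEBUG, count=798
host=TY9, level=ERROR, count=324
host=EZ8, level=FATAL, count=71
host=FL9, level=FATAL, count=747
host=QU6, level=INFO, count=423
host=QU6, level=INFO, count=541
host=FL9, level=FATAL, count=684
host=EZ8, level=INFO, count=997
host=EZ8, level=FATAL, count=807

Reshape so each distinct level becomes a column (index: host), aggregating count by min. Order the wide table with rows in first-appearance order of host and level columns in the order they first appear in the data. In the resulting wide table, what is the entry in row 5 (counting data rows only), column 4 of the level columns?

With rows in first-appearance order of host, row 5 is host=AM4. level columns in first-appearance order: DEBUG, ERROR, INFO, FATAL; column 4 is FATAL.
Long rows with host=AM4, level=FATAL: min(239, 992, 955) = 239.

239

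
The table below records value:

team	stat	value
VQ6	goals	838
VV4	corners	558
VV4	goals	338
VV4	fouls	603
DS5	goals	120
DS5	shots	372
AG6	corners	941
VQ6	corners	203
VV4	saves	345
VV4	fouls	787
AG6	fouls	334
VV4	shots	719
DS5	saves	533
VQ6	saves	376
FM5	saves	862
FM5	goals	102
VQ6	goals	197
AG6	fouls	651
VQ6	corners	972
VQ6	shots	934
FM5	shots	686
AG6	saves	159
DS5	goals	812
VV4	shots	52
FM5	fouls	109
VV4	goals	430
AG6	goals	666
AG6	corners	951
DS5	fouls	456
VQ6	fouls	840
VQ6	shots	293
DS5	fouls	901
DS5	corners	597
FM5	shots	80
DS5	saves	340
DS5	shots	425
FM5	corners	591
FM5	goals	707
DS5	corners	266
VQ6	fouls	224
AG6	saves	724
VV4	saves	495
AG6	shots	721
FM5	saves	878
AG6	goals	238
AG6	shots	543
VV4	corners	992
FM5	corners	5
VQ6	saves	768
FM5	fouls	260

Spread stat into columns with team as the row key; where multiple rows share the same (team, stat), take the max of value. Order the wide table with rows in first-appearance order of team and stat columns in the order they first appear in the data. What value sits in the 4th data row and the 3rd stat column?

651

With rows in first-appearance order of team, row 4 is team=AG6. stat columns in first-appearance order: goals, corners, fouls, shots, saves; column 3 is fouls.
Long rows with team=AG6, stat=fouls: max(334, 651) = 651.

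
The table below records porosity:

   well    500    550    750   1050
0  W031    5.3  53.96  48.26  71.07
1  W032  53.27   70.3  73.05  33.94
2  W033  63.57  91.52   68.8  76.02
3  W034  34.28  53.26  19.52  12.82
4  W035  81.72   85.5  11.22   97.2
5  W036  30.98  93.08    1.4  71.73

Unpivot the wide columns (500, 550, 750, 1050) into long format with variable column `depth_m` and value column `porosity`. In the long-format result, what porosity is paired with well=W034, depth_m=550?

Unpivoting turns each (well, wide-column) pair into one long row.
The wide cell at row W034, column 550 holds 53.26, so the long row (W034, 550) has porosity=53.26.

53.26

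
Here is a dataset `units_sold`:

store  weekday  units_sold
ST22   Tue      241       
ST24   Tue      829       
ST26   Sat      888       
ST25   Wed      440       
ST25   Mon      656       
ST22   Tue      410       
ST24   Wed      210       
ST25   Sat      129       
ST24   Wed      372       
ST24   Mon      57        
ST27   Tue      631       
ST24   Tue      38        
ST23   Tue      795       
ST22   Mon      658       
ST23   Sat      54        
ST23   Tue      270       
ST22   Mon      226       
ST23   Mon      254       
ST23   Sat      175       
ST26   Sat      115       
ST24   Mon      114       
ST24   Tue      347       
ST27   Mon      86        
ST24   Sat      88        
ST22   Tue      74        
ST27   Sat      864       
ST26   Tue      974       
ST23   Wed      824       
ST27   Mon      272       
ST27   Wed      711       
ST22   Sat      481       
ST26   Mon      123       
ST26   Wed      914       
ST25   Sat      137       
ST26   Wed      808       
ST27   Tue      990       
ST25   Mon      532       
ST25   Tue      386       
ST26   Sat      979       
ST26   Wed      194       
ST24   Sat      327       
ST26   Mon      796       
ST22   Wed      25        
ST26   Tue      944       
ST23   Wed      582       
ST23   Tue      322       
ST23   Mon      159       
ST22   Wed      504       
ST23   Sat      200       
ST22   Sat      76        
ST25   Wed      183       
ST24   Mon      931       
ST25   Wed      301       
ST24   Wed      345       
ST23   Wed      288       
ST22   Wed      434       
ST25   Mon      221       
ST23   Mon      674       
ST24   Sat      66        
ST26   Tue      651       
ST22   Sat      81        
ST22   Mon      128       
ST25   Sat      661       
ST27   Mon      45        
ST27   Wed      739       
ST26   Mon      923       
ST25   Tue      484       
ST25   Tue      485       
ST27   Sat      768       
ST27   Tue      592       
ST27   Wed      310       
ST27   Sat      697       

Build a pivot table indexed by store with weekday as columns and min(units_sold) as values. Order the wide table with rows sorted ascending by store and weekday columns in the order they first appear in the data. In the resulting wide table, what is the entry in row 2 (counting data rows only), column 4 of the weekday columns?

159

With rows sorted ascending by store, row 2 is store=ST23. weekday columns in first-appearance order: Tue, Sat, Wed, Mon; column 4 is Mon.
Long rows with store=ST23, weekday=Mon: min(254, 159, 674) = 159.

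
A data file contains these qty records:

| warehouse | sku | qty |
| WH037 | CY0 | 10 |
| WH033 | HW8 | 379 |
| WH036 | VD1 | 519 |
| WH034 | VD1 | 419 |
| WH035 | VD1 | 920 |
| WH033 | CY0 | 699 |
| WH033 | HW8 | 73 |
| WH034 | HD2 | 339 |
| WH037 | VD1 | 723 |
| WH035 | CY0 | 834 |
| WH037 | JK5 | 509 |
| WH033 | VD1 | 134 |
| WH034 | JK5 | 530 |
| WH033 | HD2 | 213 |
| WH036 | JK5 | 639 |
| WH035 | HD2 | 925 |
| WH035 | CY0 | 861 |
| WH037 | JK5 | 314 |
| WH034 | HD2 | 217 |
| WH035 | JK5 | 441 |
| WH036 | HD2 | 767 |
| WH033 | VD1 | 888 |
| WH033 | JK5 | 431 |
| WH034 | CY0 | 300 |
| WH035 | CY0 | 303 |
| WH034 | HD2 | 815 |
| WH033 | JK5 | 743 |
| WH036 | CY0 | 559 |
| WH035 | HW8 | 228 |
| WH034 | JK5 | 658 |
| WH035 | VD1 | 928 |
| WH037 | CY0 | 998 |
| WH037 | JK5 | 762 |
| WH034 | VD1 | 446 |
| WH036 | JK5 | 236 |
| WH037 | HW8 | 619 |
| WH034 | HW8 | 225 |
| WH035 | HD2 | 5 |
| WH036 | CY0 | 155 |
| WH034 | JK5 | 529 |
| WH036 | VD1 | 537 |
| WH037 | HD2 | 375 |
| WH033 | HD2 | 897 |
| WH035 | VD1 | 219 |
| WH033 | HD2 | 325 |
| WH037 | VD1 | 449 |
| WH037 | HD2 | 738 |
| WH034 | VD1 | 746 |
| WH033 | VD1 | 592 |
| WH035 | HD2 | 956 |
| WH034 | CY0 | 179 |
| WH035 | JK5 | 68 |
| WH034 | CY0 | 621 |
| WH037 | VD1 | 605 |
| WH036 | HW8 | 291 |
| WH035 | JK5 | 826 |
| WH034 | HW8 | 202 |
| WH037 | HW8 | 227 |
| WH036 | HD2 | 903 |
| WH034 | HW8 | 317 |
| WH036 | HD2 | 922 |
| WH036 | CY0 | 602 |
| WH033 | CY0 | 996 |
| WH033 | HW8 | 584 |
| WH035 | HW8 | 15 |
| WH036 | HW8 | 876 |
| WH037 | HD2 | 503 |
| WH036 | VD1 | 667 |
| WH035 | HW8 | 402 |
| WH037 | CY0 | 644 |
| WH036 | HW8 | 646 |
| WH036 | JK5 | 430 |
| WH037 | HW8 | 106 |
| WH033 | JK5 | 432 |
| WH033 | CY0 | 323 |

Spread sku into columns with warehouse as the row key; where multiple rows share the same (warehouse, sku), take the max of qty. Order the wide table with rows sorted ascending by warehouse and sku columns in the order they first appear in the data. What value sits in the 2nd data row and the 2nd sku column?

With rows sorted ascending by warehouse, row 2 is warehouse=WH034. sku columns in first-appearance order: CY0, HW8, VD1, HD2, JK5; column 2 is HW8.
Long rows with warehouse=WH034, sku=HW8: max(225, 202, 317) = 317.

317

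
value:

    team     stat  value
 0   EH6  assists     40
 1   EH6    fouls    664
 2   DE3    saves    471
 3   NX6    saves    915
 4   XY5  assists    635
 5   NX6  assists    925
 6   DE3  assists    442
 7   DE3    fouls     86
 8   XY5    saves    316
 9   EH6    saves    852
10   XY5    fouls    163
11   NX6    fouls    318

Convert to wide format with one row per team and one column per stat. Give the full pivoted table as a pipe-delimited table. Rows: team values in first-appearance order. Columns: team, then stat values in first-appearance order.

| team | assists | fouls | saves |
| EH6 | 40 | 664 | 852 |
| DE3 | 442 | 86 | 471 |
| NX6 | 925 | 318 | 915 |
| XY5 | 635 | 163 | 316 |

Columns: team plus the 3 distinct stat values (assists, fouls, saves).
For example, row EH6 column assists takes value=40 from the long row (EH6, assists).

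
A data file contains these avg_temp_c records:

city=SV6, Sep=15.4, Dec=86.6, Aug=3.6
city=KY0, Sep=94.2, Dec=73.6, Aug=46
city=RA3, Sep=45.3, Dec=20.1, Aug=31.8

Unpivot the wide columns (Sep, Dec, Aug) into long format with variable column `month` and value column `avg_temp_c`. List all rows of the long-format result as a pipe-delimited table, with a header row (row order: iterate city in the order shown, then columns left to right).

| city | month | avg_temp_c |
| SV6 | Sep | 15.4 |
| SV6 | Dec | 86.6 |
| SV6 | Aug | 3.6 |
| KY0 | Sep | 94.2 |
| KY0 | Dec | 73.6 |
| KY0 | Aug | 46 |
| RA3 | Sep | 45.3 |
| RA3 | Dec | 20.1 |
| RA3 | Aug | 31.8 |

Each (city, column) pair becomes one row: 3 × 3 = 9 rows.
For example, (SV6, Sep) → avg_temp_c=15.4.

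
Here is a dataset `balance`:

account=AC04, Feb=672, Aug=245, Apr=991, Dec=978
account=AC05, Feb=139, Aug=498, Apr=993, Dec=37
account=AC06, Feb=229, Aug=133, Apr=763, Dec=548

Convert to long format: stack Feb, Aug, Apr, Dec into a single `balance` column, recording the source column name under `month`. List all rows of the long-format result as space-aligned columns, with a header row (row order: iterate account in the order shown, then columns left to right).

account  month  balance
AC04     Feb    672    
AC04     Aug    245    
AC04     Apr    991    
AC04     Dec    978    
AC05     Feb    139    
AC05     Aug    498    
AC05     Apr    993    
AC05     Dec    37     
AC06     Feb    229    
AC06     Aug    133    
AC06     Apr    763    
AC06     Dec    548    

Each (account, column) pair becomes one row: 3 × 4 = 12 rows.
For example, (AC04, Feb) → balance=672.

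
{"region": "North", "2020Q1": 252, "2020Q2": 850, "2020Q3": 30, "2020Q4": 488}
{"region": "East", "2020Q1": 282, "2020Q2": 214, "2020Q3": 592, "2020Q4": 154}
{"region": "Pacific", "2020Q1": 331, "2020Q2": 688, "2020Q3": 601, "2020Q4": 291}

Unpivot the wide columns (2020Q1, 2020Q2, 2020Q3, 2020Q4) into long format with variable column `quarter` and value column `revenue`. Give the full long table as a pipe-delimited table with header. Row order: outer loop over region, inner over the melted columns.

Each (region, column) pair becomes one row: 3 × 4 = 12 rows.
For example, (North, 2020Q1) → revenue=252.

| region | quarter | revenue |
| North | 2020Q1 | 252 |
| North | 2020Q2 | 850 |
| North | 2020Q3 | 30 |
| North | 2020Q4 | 488 |
| East | 2020Q1 | 282 |
| East | 2020Q2 | 214 |
| East | 2020Q3 | 592 |
| East | 2020Q4 | 154 |
| Pacific | 2020Q1 | 331 |
| Pacific | 2020Q2 | 688 |
| Pacific | 2020Q3 | 601 |
| Pacific | 2020Q4 | 291 |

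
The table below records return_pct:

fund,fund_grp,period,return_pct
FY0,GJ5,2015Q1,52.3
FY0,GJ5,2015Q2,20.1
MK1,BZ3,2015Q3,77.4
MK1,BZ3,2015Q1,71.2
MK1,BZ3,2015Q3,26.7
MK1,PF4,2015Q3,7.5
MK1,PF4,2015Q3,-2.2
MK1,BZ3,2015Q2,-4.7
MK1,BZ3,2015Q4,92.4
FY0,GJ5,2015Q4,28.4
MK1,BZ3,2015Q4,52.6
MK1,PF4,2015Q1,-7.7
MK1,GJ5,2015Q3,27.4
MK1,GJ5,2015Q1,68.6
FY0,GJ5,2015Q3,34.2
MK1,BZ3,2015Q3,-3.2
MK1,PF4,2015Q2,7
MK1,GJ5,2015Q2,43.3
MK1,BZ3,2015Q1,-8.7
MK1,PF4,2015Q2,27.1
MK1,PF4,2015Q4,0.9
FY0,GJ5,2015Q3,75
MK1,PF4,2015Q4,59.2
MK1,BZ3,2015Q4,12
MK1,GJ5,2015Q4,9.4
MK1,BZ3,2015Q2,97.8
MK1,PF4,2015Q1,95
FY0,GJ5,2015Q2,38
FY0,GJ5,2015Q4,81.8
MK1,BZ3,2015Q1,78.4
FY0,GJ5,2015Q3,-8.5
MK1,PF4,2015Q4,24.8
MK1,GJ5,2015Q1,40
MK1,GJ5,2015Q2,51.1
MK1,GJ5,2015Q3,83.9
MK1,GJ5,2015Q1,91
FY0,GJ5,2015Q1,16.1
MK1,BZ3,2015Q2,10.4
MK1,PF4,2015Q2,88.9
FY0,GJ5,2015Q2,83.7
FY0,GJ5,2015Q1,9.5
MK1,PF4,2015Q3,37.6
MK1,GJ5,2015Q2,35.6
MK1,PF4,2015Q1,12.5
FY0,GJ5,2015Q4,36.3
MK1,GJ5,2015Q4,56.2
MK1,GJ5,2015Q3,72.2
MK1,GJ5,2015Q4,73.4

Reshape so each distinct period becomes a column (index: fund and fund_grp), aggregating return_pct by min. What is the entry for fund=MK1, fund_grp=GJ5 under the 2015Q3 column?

27.4

Rows with fund=MK1, fund_grp=GJ5 and period=2015Q3: return_pct values are 27.4, 83.9, 72.2.
min(27.4, 83.9, 72.2) = 27.4.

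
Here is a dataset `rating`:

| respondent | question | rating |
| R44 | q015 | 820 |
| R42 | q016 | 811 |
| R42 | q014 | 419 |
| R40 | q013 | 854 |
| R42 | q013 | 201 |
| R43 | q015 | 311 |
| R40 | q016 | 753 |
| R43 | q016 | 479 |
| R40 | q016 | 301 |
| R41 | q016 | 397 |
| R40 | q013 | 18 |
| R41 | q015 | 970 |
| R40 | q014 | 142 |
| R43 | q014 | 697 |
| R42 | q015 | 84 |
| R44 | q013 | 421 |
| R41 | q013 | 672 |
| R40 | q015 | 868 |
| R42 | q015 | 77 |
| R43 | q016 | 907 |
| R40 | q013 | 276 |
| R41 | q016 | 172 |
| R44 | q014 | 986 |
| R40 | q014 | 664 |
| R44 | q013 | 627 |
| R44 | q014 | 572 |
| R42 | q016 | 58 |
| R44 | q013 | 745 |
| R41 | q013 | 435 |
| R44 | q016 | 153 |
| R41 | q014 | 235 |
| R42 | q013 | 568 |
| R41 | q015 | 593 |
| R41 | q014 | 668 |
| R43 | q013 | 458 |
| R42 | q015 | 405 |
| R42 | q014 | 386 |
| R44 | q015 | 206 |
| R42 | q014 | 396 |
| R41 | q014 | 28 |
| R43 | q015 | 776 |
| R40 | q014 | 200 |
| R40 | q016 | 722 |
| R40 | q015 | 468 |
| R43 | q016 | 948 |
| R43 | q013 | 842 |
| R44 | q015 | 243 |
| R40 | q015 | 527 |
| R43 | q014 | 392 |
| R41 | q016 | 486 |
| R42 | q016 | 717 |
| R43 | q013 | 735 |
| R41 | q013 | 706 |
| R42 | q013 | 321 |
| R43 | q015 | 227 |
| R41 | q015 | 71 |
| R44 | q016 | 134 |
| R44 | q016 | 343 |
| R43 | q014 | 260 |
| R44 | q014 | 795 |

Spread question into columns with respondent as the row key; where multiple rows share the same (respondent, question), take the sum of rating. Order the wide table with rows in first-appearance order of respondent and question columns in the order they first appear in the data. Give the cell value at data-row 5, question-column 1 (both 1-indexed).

1634

With rows in first-appearance order of respondent, row 5 is respondent=R41. question columns in first-appearance order: q015, q016, q014, q013; column 1 is q015.
Long rows with respondent=R41, question=q015: 970 + 593 + 71 = 1634.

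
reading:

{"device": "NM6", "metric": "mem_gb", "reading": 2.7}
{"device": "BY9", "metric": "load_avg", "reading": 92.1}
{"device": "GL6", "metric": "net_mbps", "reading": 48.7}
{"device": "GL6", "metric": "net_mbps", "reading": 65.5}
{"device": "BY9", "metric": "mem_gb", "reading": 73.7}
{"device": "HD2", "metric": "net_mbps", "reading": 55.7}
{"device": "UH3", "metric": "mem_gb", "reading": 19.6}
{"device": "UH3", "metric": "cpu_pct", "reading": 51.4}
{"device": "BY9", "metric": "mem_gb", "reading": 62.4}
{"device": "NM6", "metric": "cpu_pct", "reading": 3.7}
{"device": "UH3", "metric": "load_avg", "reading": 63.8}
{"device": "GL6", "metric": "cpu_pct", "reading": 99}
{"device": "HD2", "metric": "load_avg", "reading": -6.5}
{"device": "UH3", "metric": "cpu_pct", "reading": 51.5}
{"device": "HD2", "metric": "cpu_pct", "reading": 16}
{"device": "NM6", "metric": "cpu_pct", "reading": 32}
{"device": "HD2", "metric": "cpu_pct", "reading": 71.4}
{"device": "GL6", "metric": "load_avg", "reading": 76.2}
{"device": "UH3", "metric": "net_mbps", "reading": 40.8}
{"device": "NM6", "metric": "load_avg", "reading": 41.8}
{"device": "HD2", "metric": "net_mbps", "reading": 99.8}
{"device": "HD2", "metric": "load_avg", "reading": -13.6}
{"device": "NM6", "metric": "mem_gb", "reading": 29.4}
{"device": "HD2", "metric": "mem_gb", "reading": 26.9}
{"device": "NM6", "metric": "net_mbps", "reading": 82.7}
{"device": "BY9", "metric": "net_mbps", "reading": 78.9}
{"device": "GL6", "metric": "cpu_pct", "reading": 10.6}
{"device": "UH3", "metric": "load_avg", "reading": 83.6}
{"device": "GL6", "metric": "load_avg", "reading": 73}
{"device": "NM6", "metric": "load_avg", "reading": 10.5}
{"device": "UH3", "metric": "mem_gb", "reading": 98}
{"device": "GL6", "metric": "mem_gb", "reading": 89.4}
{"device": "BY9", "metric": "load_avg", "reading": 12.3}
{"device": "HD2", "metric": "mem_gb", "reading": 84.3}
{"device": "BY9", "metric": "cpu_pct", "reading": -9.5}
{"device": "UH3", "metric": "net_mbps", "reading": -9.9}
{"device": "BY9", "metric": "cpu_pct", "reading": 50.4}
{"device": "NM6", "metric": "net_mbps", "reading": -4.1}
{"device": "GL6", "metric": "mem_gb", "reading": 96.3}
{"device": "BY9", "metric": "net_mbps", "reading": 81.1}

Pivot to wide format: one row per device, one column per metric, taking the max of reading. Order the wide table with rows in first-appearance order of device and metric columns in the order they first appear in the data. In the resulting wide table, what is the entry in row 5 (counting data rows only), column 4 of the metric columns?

With rows in first-appearance order of device, row 5 is device=UH3. metric columns in first-appearance order: mem_gb, load_avg, net_mbps, cpu_pct; column 4 is cpu_pct.
Long rows with device=UH3, metric=cpu_pct: max(51.4, 51.5) = 51.5.

51.5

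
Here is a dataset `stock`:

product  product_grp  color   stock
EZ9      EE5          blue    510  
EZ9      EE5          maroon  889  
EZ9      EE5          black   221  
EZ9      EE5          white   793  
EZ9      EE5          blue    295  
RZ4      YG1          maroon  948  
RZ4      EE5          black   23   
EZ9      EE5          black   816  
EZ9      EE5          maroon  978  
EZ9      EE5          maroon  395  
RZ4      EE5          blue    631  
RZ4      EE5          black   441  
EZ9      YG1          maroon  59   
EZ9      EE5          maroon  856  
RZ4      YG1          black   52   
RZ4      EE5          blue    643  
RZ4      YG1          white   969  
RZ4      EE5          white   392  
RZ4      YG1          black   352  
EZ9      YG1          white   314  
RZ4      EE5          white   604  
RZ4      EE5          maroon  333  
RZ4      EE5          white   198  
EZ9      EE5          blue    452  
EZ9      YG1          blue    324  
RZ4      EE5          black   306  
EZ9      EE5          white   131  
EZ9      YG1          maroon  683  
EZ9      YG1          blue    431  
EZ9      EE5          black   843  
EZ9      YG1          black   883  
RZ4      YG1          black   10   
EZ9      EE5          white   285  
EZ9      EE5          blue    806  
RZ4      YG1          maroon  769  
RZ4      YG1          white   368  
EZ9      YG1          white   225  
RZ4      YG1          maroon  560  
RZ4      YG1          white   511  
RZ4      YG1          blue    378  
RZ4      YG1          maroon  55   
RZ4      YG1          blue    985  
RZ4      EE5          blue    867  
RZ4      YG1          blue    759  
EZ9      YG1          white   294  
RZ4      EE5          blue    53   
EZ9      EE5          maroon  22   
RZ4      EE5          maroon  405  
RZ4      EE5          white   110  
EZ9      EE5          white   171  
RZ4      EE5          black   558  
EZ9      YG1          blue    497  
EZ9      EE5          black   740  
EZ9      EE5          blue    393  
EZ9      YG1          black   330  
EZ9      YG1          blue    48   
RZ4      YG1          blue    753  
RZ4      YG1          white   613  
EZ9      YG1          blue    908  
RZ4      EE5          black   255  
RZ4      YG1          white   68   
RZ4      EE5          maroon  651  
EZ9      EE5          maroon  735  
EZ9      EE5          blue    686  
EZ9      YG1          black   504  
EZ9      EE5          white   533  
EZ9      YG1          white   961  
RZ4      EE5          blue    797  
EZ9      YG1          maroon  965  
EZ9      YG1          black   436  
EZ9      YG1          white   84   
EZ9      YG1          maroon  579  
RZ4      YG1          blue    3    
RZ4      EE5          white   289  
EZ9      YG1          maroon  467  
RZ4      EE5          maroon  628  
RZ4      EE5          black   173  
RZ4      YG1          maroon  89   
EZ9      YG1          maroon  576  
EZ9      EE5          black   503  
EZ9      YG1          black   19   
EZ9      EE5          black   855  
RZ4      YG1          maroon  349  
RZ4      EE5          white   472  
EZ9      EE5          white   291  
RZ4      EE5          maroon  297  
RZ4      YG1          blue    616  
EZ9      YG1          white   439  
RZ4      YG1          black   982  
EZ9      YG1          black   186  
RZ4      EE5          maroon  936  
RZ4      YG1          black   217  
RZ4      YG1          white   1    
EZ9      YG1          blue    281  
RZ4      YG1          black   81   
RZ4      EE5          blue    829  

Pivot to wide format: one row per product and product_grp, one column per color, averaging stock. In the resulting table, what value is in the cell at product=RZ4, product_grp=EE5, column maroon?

Rows with product=RZ4, product_grp=EE5 and color=maroon: stock values are 333, 405, 651, 628, 297, 936.
(333 + 405 + 651 + 628 + 297 + 936) / 6 = 541.67.

541.67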